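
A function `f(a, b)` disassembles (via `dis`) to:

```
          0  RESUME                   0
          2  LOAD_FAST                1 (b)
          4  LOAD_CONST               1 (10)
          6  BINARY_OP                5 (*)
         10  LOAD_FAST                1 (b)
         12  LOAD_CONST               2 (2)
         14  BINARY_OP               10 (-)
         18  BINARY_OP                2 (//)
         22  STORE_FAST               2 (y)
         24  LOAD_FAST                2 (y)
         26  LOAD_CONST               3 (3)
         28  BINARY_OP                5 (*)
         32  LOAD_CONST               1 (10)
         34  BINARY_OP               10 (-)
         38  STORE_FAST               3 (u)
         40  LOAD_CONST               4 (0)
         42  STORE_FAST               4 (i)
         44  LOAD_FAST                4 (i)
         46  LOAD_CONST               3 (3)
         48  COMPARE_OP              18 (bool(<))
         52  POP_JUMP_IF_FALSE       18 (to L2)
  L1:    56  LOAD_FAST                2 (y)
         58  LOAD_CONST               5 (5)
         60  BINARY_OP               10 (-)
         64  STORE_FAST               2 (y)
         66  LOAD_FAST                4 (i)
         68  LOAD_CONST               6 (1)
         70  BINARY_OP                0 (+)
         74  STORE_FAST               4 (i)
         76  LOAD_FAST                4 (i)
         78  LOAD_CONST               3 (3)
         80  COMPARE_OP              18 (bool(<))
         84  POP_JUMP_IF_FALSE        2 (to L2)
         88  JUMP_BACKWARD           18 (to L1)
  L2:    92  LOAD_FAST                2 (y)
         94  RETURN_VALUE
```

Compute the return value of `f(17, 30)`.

LOAD_FAST b → push 30. Stack: [30]
LOAD_CONST → push 10. Stack: [30, 10]
BINARY_OP * → 30 * 10 = 300. Stack: [300]
LOAD_FAST b → push 30. Stack: [300, 30]
LOAD_CONST → push 2. Stack: [300, 30, 2]
BINARY_OP - → 30 - 2 = 28. Stack: [300, 28]
BINARY_OP // → 300 // 28 = 10. Stack: [10]
STORE_FAST y → y=10. Stack: []
LOAD_FAST y → push 10. Stack: [10]
LOAD_CONST → push 3. Stack: [10, 3]
BINARY_OP * → 10 * 3 = 30. Stack: [30]
LOAD_CONST → push 10. Stack: [30, 10]
BINARY_OP - → 30 - 10 = 20. Stack: [20]
STORE_FAST u → u=20. Stack: []
LOAD_CONST → push 0. Stack: [0]
STORE_FAST i → i=0. Stack: []
LOAD_FAST i → push 0. Stack: [0]
LOAD_CONST → push 3. Stack: [0, 3]
COMPARE_OP bool(<) → 0 vs 3 = True. Stack: [True]
POP_JUMP_IF_FALSE → pop True; no jump. Stack: []
LOAD_FAST y → push 10. Stack: [10]
LOAD_CONST → push 5. Stack: [10, 5]
BINARY_OP - → 10 - 5 = 5. Stack: [5]
STORE_FAST y → y=5. Stack: []
LOAD_FAST i → push 0. Stack: [0]
LOAD_CONST → push 1. Stack: [0, 1]
BINARY_OP + → 0 + 1 = 1. Stack: [1]
STORE_FAST i → i=1. Stack: []
LOAD_FAST i → push 1. Stack: [1]
LOAD_CONST → push 3. Stack: [1, 3]
COMPARE_OP bool(<) → 1 vs 3 = True. Stack: [True]
POP_JUMP_IF_FALSE → pop True; no jump. Stack: []
LOAD_FAST y → push 5. Stack: [5]
LOAD_CONST → push 5. Stack: [5, 5]
BINARY_OP - → 5 - 5 = 0. Stack: [0]
STORE_FAST y → y=0. Stack: []
LOAD_FAST i → push 1. Stack: [1]
LOAD_CONST → push 1. Stack: [1, 1]
BINARY_OP + → 1 + 1 = 2. Stack: [2]
STORE_FAST i → i=2. Stack: []
LOAD_FAST i → push 2. Stack: [2]
LOAD_CONST → push 3. Stack: [2, 3]
COMPARE_OP bool(<) → 2 vs 3 = True. Stack: [True]
POP_JUMP_IF_FALSE → pop True; no jump. Stack: []
LOAD_FAST y → push 0. Stack: [0]
LOAD_CONST → push 5. Stack: [0, 5]
BINARY_OP - → 0 - 5 = -5. Stack: [-5]
STORE_FAST y → y=-5. Stack: []
LOAD_FAST i → push 2. Stack: [2]
LOAD_CONST → push 1. Stack: [2, 1]
BINARY_OP + → 2 + 1 = 3. Stack: [3]
STORE_FAST i → i=3. Stack: []
LOAD_FAST i → push 3. Stack: [3]
LOAD_CONST → push 3. Stack: [3, 3]
COMPARE_OP bool(<) → 3 vs 3 = False. Stack: [False]
POP_JUMP_IF_FALSE → pop False; jump. Stack: []
LOAD_FAST y → push -5. Stack: [-5]
RETURN_VALUE → return -5.

-5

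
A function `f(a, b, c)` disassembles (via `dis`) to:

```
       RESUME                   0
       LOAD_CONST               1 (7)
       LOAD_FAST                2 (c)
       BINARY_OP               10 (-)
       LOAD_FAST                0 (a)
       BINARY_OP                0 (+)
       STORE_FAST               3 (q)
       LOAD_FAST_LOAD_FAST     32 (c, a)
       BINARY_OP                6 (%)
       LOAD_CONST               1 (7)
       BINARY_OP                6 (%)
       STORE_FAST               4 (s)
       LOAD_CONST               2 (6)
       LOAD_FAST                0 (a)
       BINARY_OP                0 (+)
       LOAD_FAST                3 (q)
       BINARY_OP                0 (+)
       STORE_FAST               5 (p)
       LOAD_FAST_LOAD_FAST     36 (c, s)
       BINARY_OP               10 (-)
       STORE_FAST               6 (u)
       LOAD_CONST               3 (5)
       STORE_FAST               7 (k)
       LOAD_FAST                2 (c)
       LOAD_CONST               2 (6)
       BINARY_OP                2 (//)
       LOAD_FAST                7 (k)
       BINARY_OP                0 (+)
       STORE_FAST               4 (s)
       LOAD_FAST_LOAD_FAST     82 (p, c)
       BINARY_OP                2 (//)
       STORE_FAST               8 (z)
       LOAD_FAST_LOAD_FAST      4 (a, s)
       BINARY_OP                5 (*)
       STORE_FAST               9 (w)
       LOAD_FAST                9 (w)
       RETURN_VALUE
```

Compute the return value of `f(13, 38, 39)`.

143

LOAD_CONST → push 7. Stack: [7]
LOAD_FAST c → push 39. Stack: [7, 39]
BINARY_OP - → 7 - 39 = -32. Stack: [-32]
LOAD_FAST a → push 13. Stack: [-32, 13]
BINARY_OP + → -32 + 13 = -19. Stack: [-19]
STORE_FAST q → q=-19. Stack: []
LOAD_FAST_LOAD_FAST c,a → push 39,13. Stack: [39, 13]
BINARY_OP % → 39 % 13 = 0. Stack: [0]
LOAD_CONST → push 7. Stack: [0, 7]
BINARY_OP % → 0 % 7 = 0. Stack: [0]
STORE_FAST s → s=0. Stack: []
LOAD_CONST → push 6. Stack: [6]
LOAD_FAST a → push 13. Stack: [6, 13]
BINARY_OP + → 6 + 13 = 19. Stack: [19]
LOAD_FAST q → push -19. Stack: [19, -19]
BINARY_OP + → 19 + -19 = 0. Stack: [0]
STORE_FAST p → p=0. Stack: []
LOAD_FAST_LOAD_FAST c,s → push 39,0. Stack: [39, 0]
BINARY_OP - → 39 - 0 = 39. Stack: [39]
STORE_FAST u → u=39. Stack: []
LOAD_CONST → push 5. Stack: [5]
STORE_FAST k → k=5. Stack: []
LOAD_FAST c → push 39. Stack: [39]
LOAD_CONST → push 6. Stack: [39, 6]
BINARY_OP // → 39 // 6 = 6. Stack: [6]
LOAD_FAST k → push 5. Stack: [6, 5]
BINARY_OP + → 6 + 5 = 11. Stack: [11]
STORE_FAST s → s=11. Stack: []
LOAD_FAST_LOAD_FAST p,c → push 0,39. Stack: [0, 39]
BINARY_OP // → 0 // 39 = 0. Stack: [0]
STORE_FAST z → z=0. Stack: []
LOAD_FAST_LOAD_FAST a,s → push 13,11. Stack: [13, 11]
BINARY_OP * → 13 * 11 = 143. Stack: [143]
STORE_FAST w → w=143. Stack: []
LOAD_FAST w → push 143. Stack: [143]
RETURN_VALUE → return 143.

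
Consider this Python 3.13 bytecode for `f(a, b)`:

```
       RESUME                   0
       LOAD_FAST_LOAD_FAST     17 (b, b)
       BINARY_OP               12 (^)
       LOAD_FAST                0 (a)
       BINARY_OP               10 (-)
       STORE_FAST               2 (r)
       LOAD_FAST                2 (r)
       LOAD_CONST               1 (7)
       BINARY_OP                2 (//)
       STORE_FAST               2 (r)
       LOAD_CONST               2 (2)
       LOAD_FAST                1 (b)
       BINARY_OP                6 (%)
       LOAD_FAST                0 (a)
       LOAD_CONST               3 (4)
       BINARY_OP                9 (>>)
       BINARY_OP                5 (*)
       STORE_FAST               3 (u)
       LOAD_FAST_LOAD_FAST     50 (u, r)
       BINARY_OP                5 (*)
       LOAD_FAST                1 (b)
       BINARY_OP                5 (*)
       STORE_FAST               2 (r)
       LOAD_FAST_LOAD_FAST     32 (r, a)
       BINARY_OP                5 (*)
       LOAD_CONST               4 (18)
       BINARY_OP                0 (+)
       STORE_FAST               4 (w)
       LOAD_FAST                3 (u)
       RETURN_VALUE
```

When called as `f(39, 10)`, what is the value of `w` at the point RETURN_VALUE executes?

LOAD_FAST_LOAD_FAST b,b → push 10,10. Stack: [10, 10]
BINARY_OP ^ → 10 ^ 10 = 0. Stack: [0]
LOAD_FAST a → push 39. Stack: [0, 39]
BINARY_OP - → 0 - 39 = -39. Stack: [-39]
STORE_FAST r → r=-39. Stack: []
LOAD_FAST r → push -39. Stack: [-39]
LOAD_CONST → push 7. Stack: [-39, 7]
BINARY_OP // → -39 // 7 = -6. Stack: [-6]
STORE_FAST r → r=-6. Stack: []
LOAD_CONST → push 2. Stack: [2]
LOAD_FAST b → push 10. Stack: [2, 10]
BINARY_OP % → 2 % 10 = 2. Stack: [2]
LOAD_FAST a → push 39. Stack: [2, 39]
LOAD_CONST → push 4. Stack: [2, 39, 4]
BINARY_OP >> → 39 >> 4 = 2. Stack: [2, 2]
BINARY_OP * → 2 * 2 = 4. Stack: [4]
STORE_FAST u → u=4. Stack: []
LOAD_FAST_LOAD_FAST u,r → push 4,-6. Stack: [4, -6]
BINARY_OP * → 4 * -6 = -24. Stack: [-24]
LOAD_FAST b → push 10. Stack: [-24, 10]
BINARY_OP * → -24 * 10 = -240. Stack: [-240]
STORE_FAST r → r=-240. Stack: []
LOAD_FAST_LOAD_FAST r,a → push -240,39. Stack: [-240, 39]
BINARY_OP * → -240 * 39 = -9360. Stack: [-9360]
LOAD_CONST → push 18. Stack: [-9360, 18]
BINARY_OP + → -9360 + 18 = -9342. Stack: [-9342]
STORE_FAST w → w=-9342. Stack: []
LOAD_FAST u → push 4. Stack: [4]
RETURN_VALUE → return 4.

-9342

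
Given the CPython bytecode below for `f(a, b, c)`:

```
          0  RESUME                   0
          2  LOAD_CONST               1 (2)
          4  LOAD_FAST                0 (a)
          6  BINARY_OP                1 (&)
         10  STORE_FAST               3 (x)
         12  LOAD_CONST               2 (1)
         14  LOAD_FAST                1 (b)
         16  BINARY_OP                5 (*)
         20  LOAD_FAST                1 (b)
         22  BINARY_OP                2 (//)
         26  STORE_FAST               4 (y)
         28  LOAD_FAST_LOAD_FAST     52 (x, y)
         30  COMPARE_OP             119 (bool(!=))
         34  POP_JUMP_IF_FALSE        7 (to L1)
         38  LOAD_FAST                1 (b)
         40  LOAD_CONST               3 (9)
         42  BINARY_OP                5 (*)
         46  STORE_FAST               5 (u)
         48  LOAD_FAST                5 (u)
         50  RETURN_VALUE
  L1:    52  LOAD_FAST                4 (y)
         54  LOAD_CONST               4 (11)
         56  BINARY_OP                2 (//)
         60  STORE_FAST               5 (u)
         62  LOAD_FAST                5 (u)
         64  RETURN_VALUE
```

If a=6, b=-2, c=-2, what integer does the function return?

-18

LOAD_CONST → push 2. Stack: [2]
LOAD_FAST a → push 6. Stack: [2, 6]
BINARY_OP & → 2 & 6 = 2. Stack: [2]
STORE_FAST x → x=2. Stack: []
LOAD_CONST → push 1. Stack: [1]
LOAD_FAST b → push -2. Stack: [1, -2]
BINARY_OP * → 1 * -2 = -2. Stack: [-2]
LOAD_FAST b → push -2. Stack: [-2, -2]
BINARY_OP // → -2 // -2 = 1. Stack: [1]
STORE_FAST y → y=1. Stack: []
LOAD_FAST_LOAD_FAST x,y → push 2,1. Stack: [2, 1]
COMPARE_OP bool(!=) → 2 vs 1 = True. Stack: [True]
POP_JUMP_IF_FALSE → pop True; no jump. Stack: []
LOAD_FAST b → push -2. Stack: [-2]
LOAD_CONST → push 9. Stack: [-2, 9]
BINARY_OP * → -2 * 9 = -18. Stack: [-18]
STORE_FAST u → u=-18. Stack: []
LOAD_FAST u → push -18. Stack: [-18]
RETURN_VALUE → return -18.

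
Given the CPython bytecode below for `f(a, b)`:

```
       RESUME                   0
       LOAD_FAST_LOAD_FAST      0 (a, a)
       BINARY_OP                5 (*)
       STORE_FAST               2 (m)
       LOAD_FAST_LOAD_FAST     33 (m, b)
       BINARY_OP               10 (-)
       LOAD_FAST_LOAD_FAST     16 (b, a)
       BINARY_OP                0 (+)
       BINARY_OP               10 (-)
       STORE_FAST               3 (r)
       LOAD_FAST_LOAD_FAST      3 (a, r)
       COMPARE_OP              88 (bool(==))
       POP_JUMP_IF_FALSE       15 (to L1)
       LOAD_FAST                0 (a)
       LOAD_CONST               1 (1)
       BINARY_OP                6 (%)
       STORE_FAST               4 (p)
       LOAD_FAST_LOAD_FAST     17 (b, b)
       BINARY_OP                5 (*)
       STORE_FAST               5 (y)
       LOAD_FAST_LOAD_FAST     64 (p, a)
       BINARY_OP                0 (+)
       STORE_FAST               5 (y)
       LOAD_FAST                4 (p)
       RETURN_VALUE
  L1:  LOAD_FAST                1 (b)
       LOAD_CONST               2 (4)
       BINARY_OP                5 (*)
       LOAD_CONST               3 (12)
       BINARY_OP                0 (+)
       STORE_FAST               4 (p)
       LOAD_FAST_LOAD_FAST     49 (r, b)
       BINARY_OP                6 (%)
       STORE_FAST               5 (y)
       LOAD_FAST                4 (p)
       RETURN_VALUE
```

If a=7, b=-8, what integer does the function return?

-20

LOAD_FAST_LOAD_FAST a,a → push 7,7. Stack: [7, 7]
BINARY_OP * → 7 * 7 = 49. Stack: [49]
STORE_FAST m → m=49. Stack: []
LOAD_FAST_LOAD_FAST m,b → push 49,-8. Stack: [49, -8]
BINARY_OP - → 49 - -8 = 57. Stack: [57]
LOAD_FAST_LOAD_FAST b,a → push -8,7. Stack: [57, -8, 7]
BINARY_OP + → -8 + 7 = -1. Stack: [57, -1]
BINARY_OP - → 57 - -1 = 58. Stack: [58]
STORE_FAST r → r=58. Stack: []
LOAD_FAST_LOAD_FAST a,r → push 7,58. Stack: [7, 58]
COMPARE_OP bool(==) → 7 vs 58 = False. Stack: [False]
POP_JUMP_IF_FALSE → pop False; jump. Stack: []
LOAD_FAST b → push -8. Stack: [-8]
LOAD_CONST → push 4. Stack: [-8, 4]
BINARY_OP * → -8 * 4 = -32. Stack: [-32]
LOAD_CONST → push 12. Stack: [-32, 12]
BINARY_OP + → -32 + 12 = -20. Stack: [-20]
STORE_FAST p → p=-20. Stack: []
LOAD_FAST_LOAD_FAST r,b → push 58,-8. Stack: [58, -8]
BINARY_OP % → 58 % -8 = -6. Stack: [-6]
STORE_FAST y → y=-6. Stack: []
LOAD_FAST p → push -20. Stack: [-20]
RETURN_VALUE → return -20.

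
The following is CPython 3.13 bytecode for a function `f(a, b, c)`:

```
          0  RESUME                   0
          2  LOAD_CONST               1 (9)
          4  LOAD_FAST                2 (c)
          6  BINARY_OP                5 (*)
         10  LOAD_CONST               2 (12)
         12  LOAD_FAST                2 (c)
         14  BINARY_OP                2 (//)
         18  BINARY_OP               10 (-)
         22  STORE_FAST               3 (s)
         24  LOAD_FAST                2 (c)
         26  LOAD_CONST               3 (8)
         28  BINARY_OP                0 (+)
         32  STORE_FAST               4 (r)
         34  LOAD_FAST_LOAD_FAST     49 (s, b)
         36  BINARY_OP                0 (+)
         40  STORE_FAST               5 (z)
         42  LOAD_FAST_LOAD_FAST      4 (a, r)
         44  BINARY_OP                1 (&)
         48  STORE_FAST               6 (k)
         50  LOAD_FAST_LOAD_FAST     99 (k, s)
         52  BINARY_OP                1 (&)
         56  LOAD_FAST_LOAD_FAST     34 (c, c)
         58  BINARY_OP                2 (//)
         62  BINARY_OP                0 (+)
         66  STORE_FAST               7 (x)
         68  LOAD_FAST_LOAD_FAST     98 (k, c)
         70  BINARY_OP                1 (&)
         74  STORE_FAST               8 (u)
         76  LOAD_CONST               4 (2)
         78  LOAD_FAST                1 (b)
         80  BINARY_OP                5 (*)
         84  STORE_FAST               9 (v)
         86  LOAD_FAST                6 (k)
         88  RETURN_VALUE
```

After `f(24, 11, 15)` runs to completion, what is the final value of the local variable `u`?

LOAD_CONST → push 9. Stack: [9]
LOAD_FAST c → push 15. Stack: [9, 15]
BINARY_OP * → 9 * 15 = 135. Stack: [135]
LOAD_CONST → push 12. Stack: [135, 12]
LOAD_FAST c → push 15. Stack: [135, 12, 15]
BINARY_OP // → 12 // 15 = 0. Stack: [135, 0]
BINARY_OP - → 135 - 0 = 135. Stack: [135]
STORE_FAST s → s=135. Stack: []
LOAD_FAST c → push 15. Stack: [15]
LOAD_CONST → push 8. Stack: [15, 8]
BINARY_OP + → 15 + 8 = 23. Stack: [23]
STORE_FAST r → r=23. Stack: []
LOAD_FAST_LOAD_FAST s,b → push 135,11. Stack: [135, 11]
BINARY_OP + → 135 + 11 = 146. Stack: [146]
STORE_FAST z → z=146. Stack: []
LOAD_FAST_LOAD_FAST a,r → push 24,23. Stack: [24, 23]
BINARY_OP & → 24 & 23 = 16. Stack: [16]
STORE_FAST k → k=16. Stack: []
LOAD_FAST_LOAD_FAST k,s → push 16,135. Stack: [16, 135]
BINARY_OP & → 16 & 135 = 0. Stack: [0]
LOAD_FAST_LOAD_FAST c,c → push 15,15. Stack: [0, 15, 15]
BINARY_OP // → 15 // 15 = 1. Stack: [0, 1]
BINARY_OP + → 0 + 1 = 1. Stack: [1]
STORE_FAST x → x=1. Stack: []
LOAD_FAST_LOAD_FAST k,c → push 16,15. Stack: [16, 15]
BINARY_OP & → 16 & 15 = 0. Stack: [0]
STORE_FAST u → u=0. Stack: []
LOAD_CONST → push 2. Stack: [2]
LOAD_FAST b → push 11. Stack: [2, 11]
BINARY_OP * → 2 * 11 = 22. Stack: [22]
STORE_FAST v → v=22. Stack: []
LOAD_FAST k → push 16. Stack: [16]
RETURN_VALUE → return 16.

0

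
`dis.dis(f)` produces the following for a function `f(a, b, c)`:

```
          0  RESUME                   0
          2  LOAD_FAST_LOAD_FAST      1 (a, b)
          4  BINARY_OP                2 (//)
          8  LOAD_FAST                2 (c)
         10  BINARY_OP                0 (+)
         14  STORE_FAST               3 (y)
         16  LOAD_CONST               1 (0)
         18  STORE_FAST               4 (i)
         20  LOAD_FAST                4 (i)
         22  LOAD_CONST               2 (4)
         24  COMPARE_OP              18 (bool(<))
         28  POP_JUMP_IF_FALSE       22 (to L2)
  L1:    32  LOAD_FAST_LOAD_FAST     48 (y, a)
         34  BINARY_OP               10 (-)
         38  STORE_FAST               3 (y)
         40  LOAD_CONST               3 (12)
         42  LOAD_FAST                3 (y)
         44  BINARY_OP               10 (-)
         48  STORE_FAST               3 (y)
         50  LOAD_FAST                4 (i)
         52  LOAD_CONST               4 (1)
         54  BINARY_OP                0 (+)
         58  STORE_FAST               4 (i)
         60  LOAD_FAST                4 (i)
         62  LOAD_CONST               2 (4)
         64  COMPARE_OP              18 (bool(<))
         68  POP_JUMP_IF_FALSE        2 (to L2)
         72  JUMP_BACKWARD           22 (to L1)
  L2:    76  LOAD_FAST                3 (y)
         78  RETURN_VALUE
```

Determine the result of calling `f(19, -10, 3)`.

LOAD_FAST_LOAD_FAST a,b → push 19,-10
BINARY_OP // → 19 // -10 = -2
LOAD_FAST c → push 3
BINARY_OP + → -2 + 3 = 1
STORE_FAST y → y=1
LOAD_CONST → push 0
STORE_FAST i → i=0
LOAD_FAST i → push 0
LOAD_CONST → push 4
COMPARE_OP bool(<) → 0 vs 4 = True
POP_JUMP_IF_FALSE → pop True; no jump
LOAD_FAST_LOAD_FAST y,a → push 1,19
BINARY_OP - → 1 - 19 = -18
STORE_FAST y → y=-18
LOAD_CONST → push 12
LOAD_FAST y → push -18
BINARY_OP - → 12 - -18 = 30
STORE_FAST y → y=30
LOAD_FAST i → push 0
LOAD_CONST → push 1
BINARY_OP + → 0 + 1 = 1
STORE_FAST i → i=1
LOAD_FAST i → push 1
LOAD_CONST → push 4
COMPARE_OP bool(<) → 1 vs 4 = True
POP_JUMP_IF_FALSE → pop True; no jump
LOAD_FAST_LOAD_FAST y,a → push 30,19
BINARY_OP - → 30 - 19 = 11
STORE_FAST y → y=11
LOAD_CONST → push 12
LOAD_FAST y → push 11
BINARY_OP - → 12 - 11 = 1
STORE_FAST y → y=1
LOAD_FAST i → push 1
LOAD_CONST → push 1
BINARY_OP + → 1 + 1 = 2
STORE_FAST i → i=2
LOAD_FAST i → push 2
LOAD_CONST → push 4
COMPARE_OP bool(<) → 2 vs 4 = True
POP_JUMP_IF_FALSE → pop True; no jump
LOAD_FAST_LOAD_FAST y,a → push 1,19
BINARY_OP - → 1 - 19 = -18
STORE_FAST y → y=-18
LOAD_CONST → push 12
LOAD_FAST y → push -18
BINARY_OP - → 12 - -18 = 30
STORE_FAST y → y=30
LOAD_FAST i → push 2
LOAD_CONST → push 1
BINARY_OP + → 2 + 1 = 3
STORE_FAST i → i=3
LOAD_FAST i → push 3
LOAD_CONST → push 4
COMPARE_OP bool(<) → 3 vs 4 = True
POP_JUMP_IF_FALSE → pop True; no jump
LOAD_FAST_LOAD_FAST y,a → push 30,19
BINARY_OP - → 30 - 19 = 11
STORE_FAST y → y=11
LOAD_CONST → push 12
LOAD_FAST y → push 11
BINARY_OP - → 12 - 11 = 1
STORE_FAST y → y=1
LOAD_FAST i → push 3
LOAD_CONST → push 1
BINARY_OP + → 3 + 1 = 4
STORE_FAST i → i=4
LOAD_FAST i → push 4
LOAD_CONST → push 4
COMPARE_OP bool(<) → 4 vs 4 = False
POP_JUMP_IF_FALSE → pop False; jump
LOAD_FAST y → push 1
RETURN_VALUE → return 1.

1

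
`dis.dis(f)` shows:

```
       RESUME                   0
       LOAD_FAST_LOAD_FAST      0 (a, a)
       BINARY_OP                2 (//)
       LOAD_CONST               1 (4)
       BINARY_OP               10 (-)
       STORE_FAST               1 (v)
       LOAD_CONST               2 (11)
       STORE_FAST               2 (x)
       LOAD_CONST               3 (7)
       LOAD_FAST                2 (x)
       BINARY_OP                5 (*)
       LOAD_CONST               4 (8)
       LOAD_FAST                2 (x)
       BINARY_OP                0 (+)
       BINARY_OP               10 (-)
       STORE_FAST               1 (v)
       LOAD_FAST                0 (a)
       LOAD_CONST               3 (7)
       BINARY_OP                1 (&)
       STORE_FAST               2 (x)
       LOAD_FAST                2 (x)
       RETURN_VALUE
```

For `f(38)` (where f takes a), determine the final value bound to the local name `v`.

58

LOAD_FAST_LOAD_FAST a,a → push 38,38. Stack: [38, 38]
BINARY_OP // → 38 // 38 = 1. Stack: [1]
LOAD_CONST → push 4. Stack: [1, 4]
BINARY_OP - → 1 - 4 = -3. Stack: [-3]
STORE_FAST v → v=-3. Stack: []
LOAD_CONST → push 11. Stack: [11]
STORE_FAST x → x=11. Stack: []
LOAD_CONST → push 7. Stack: [7]
LOAD_FAST x → push 11. Stack: [7, 11]
BINARY_OP * → 7 * 11 = 77. Stack: [77]
LOAD_CONST → push 8. Stack: [77, 8]
LOAD_FAST x → push 11. Stack: [77, 8, 11]
BINARY_OP + → 8 + 11 = 19. Stack: [77, 19]
BINARY_OP - → 77 - 19 = 58. Stack: [58]
STORE_FAST v → v=58. Stack: []
LOAD_FAST a → push 38. Stack: [38]
LOAD_CONST → push 7. Stack: [38, 7]
BINARY_OP & → 38 & 7 = 6. Stack: [6]
STORE_FAST x → x=6. Stack: []
LOAD_FAST x → push 6. Stack: [6]
RETURN_VALUE → return 6.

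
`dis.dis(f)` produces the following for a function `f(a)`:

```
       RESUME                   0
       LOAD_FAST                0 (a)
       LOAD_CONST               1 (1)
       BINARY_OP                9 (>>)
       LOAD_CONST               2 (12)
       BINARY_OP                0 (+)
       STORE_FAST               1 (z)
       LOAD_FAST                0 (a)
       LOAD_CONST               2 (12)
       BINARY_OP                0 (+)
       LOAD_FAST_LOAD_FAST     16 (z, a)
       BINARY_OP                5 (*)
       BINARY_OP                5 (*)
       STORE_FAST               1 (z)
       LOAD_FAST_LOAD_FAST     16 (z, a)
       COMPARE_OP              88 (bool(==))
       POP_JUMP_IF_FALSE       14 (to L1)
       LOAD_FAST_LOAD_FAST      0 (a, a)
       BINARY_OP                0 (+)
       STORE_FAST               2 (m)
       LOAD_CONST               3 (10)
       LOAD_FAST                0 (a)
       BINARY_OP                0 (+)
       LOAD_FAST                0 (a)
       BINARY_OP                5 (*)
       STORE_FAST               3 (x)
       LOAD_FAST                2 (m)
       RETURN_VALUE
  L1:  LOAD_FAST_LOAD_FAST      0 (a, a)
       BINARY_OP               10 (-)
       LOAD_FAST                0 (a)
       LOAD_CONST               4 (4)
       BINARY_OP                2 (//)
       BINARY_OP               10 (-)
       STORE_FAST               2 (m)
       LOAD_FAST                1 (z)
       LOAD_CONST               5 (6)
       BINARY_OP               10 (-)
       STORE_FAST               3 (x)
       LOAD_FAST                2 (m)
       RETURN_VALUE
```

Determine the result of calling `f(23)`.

-5

LOAD_FAST a → push 23. Stack: [23]
LOAD_CONST → push 1. Stack: [23, 1]
BINARY_OP >> → 23 >> 1 = 11. Stack: [11]
LOAD_CONST → push 12. Stack: [11, 12]
BINARY_OP + → 11 + 12 = 23. Stack: [23]
STORE_FAST z → z=23. Stack: []
LOAD_FAST a → push 23. Stack: [23]
LOAD_CONST → push 12. Stack: [23, 12]
BINARY_OP + → 23 + 12 = 35. Stack: [35]
LOAD_FAST_LOAD_FAST z,a → push 23,23. Stack: [35, 23, 23]
BINARY_OP * → 23 * 23 = 529. Stack: [35, 529]
BINARY_OP * → 35 * 529 = 18515. Stack: [18515]
STORE_FAST z → z=18515. Stack: []
LOAD_FAST_LOAD_FAST z,a → push 18515,23. Stack: [18515, 23]
COMPARE_OP bool(==) → 18515 vs 23 = False. Stack: [False]
POP_JUMP_IF_FALSE → pop False; jump. Stack: []
LOAD_FAST_LOAD_FAST a,a → push 23,23. Stack: [23, 23]
BINARY_OP - → 23 - 23 = 0. Stack: [0]
LOAD_FAST a → push 23. Stack: [0, 23]
LOAD_CONST → push 4. Stack: [0, 23, 4]
BINARY_OP // → 23 // 4 = 5. Stack: [0, 5]
BINARY_OP - → 0 - 5 = -5. Stack: [-5]
STORE_FAST m → m=-5. Stack: []
LOAD_FAST z → push 18515. Stack: [18515]
LOAD_CONST → push 6. Stack: [18515, 6]
BINARY_OP - → 18515 - 6 = 18509. Stack: [18509]
STORE_FAST x → x=18509. Stack: []
LOAD_FAST m → push -5. Stack: [-5]
RETURN_VALUE → return -5.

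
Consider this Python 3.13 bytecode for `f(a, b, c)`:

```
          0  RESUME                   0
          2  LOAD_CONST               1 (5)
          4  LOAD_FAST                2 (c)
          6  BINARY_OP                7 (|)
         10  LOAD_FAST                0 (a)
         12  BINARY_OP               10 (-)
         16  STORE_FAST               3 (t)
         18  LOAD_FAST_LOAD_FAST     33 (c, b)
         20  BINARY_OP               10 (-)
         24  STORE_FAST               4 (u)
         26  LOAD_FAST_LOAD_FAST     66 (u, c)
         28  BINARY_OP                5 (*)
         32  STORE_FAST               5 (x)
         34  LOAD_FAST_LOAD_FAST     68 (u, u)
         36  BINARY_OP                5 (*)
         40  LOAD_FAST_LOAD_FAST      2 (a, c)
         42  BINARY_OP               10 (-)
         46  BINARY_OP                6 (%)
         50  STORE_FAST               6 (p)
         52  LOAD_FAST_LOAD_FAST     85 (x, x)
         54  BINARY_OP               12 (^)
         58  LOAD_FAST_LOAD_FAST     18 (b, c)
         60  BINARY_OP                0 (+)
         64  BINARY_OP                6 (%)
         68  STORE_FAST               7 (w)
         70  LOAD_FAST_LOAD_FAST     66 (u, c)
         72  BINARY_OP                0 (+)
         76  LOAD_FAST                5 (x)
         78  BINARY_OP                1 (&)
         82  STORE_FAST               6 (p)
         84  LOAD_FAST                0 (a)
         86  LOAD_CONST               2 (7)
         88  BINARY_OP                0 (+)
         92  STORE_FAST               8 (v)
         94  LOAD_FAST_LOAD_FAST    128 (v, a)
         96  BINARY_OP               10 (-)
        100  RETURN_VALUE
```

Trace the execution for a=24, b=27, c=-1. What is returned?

7

LOAD_CONST → push 5. Stack: [5]
LOAD_FAST c → push -1. Stack: [5, -1]
BINARY_OP | → 5 | -1 = -1. Stack: [-1]
LOAD_FAST a → push 24. Stack: [-1, 24]
BINARY_OP - → -1 - 24 = -25. Stack: [-25]
STORE_FAST t → t=-25. Stack: []
LOAD_FAST_LOAD_FAST c,b → push -1,27. Stack: [-1, 27]
BINARY_OP - → -1 - 27 = -28. Stack: [-28]
STORE_FAST u → u=-28. Stack: []
LOAD_FAST_LOAD_FAST u,c → push -28,-1. Stack: [-28, -1]
BINARY_OP * → -28 * -1 = 28. Stack: [28]
STORE_FAST x → x=28. Stack: []
LOAD_FAST_LOAD_FAST u,u → push -28,-28. Stack: [-28, -28]
BINARY_OP * → -28 * -28 = 784. Stack: [784]
LOAD_FAST_LOAD_FAST a,c → push 24,-1. Stack: [784, 24, -1]
BINARY_OP - → 24 - -1 = 25. Stack: [784, 25]
BINARY_OP % → 784 % 25 = 9. Stack: [9]
STORE_FAST p → p=9. Stack: []
LOAD_FAST_LOAD_FAST x,x → push 28,28. Stack: [28, 28]
BINARY_OP ^ → 28 ^ 28 = 0. Stack: [0]
LOAD_FAST_LOAD_FAST b,c → push 27,-1. Stack: [0, 27, -1]
BINARY_OP + → 27 + -1 = 26. Stack: [0, 26]
BINARY_OP % → 0 % 26 = 0. Stack: [0]
STORE_FAST w → w=0. Stack: []
LOAD_FAST_LOAD_FAST u,c → push -28,-1. Stack: [-28, -1]
BINARY_OP + → -28 + -1 = -29. Stack: [-29]
LOAD_FAST x → push 28. Stack: [-29, 28]
BINARY_OP & → -29 & 28 = 0. Stack: [0]
STORE_FAST p → p=0. Stack: []
LOAD_FAST a → push 24. Stack: [24]
LOAD_CONST → push 7. Stack: [24, 7]
BINARY_OP + → 24 + 7 = 31. Stack: [31]
STORE_FAST v → v=31. Stack: []
LOAD_FAST_LOAD_FAST v,a → push 31,24. Stack: [31, 24]
BINARY_OP - → 31 - 24 = 7. Stack: [7]
RETURN_VALUE → return 7.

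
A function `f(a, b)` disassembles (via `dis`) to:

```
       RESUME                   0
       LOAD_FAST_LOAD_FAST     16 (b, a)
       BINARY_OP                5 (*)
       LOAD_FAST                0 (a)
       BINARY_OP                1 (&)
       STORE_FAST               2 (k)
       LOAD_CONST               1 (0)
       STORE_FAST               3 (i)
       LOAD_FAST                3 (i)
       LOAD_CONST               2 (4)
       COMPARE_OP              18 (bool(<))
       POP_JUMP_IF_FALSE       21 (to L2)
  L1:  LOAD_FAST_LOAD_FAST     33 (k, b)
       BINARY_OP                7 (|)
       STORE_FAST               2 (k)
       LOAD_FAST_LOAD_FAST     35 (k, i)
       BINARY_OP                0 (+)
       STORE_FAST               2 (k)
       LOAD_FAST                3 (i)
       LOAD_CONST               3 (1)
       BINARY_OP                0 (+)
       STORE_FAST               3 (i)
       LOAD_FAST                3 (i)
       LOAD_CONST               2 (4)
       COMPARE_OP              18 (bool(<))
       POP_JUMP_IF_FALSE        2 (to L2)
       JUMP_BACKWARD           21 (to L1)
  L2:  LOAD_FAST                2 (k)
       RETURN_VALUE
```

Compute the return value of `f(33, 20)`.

26

LOAD_FAST_LOAD_FAST b,a → push 20,33
BINARY_OP * → 20 * 33 = 660
LOAD_FAST a → push 33
BINARY_OP & → 660 & 33 = 0
STORE_FAST k → k=0
LOAD_CONST → push 0
STORE_FAST i → i=0
LOAD_FAST i → push 0
LOAD_CONST → push 4
COMPARE_OP bool(<) → 0 vs 4 = True
POP_JUMP_IF_FALSE → pop True; no jump
LOAD_FAST_LOAD_FAST k,b → push 0,20
BINARY_OP | → 0 | 20 = 20
STORE_FAST k → k=20
LOAD_FAST_LOAD_FAST k,i → push 20,0
BINARY_OP + → 20 + 0 = 20
STORE_FAST k → k=20
LOAD_FAST i → push 0
LOAD_CONST → push 1
BINARY_OP + → 0 + 1 = 1
STORE_FAST i → i=1
LOAD_FAST i → push 1
LOAD_CONST → push 4
COMPARE_OP bool(<) → 1 vs 4 = True
POP_JUMP_IF_FALSE → pop True; no jump
LOAD_FAST_LOAD_FAST k,b → push 20,20
BINARY_OP | → 20 | 20 = 20
STORE_FAST k → k=20
LOAD_FAST_LOAD_FAST k,i → push 20,1
BINARY_OP + → 20 + 1 = 21
STORE_FAST k → k=21
LOAD_FAST i → push 1
LOAD_CONST → push 1
BINARY_OP + → 1 + 1 = 2
STORE_FAST i → i=2
LOAD_FAST i → push 2
LOAD_CONST → push 4
COMPARE_OP bool(<) → 2 vs 4 = True
POP_JUMP_IF_FALSE → pop True; no jump
LOAD_FAST_LOAD_FAST k,b → push 21,20
BINARY_OP | → 21 | 20 = 21
STORE_FAST k → k=21
LOAD_FAST_LOAD_FAST k,i → push 21,2
BINARY_OP + → 21 + 2 = 23
STORE_FAST k → k=23
LOAD_FAST i → push 2
LOAD_CONST → push 1
BINARY_OP + → 2 + 1 = 3
STORE_FAST i → i=3
LOAD_FAST i → push 3
LOAD_CONST → push 4
COMPARE_OP bool(<) → 3 vs 4 = True
POP_JUMP_IF_FALSE → pop True; no jump
LOAD_FAST_LOAD_FAST k,b → push 23,20
BINARY_OP | → 23 | 20 = 23
STORE_FAST k → k=23
LOAD_FAST_LOAD_FAST k,i → push 23,3
BINARY_OP + → 23 + 3 = 26
STORE_FAST k → k=26
LOAD_FAST i → push 3
LOAD_CONST → push 1
BINARY_OP + → 3 + 1 = 4
STORE_FAST i → i=4
LOAD_FAST i → push 4
LOAD_CONST → push 4
COMPARE_OP bool(<) → 4 vs 4 = False
POP_JUMP_IF_FALSE → pop False; jump
LOAD_FAST k → push 26
RETURN_VALUE → return 26.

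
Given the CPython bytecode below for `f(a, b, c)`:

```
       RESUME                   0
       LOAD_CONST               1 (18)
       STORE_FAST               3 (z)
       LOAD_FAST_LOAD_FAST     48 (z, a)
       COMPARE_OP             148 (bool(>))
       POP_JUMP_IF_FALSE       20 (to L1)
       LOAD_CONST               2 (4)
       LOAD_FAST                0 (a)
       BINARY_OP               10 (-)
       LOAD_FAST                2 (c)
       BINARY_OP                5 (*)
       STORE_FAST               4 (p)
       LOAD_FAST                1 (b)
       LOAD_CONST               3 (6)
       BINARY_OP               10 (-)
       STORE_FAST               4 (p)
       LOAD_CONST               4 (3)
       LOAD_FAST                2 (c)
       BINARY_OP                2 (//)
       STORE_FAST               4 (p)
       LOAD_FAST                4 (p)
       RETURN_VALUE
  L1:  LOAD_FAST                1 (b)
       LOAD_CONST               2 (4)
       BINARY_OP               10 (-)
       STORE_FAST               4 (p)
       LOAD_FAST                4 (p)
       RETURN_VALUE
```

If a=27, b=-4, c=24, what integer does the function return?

LOAD_CONST → push 18. Stack: [18]
STORE_FAST z → z=18. Stack: []
LOAD_FAST_LOAD_FAST z,a → push 18,27. Stack: [18, 27]
COMPARE_OP bool(>) → 18 vs 27 = False. Stack: [False]
POP_JUMP_IF_FALSE → pop False; jump. Stack: []
LOAD_FAST b → push -4. Stack: [-4]
LOAD_CONST → push 4. Stack: [-4, 4]
BINARY_OP - → -4 - 4 = -8. Stack: [-8]
STORE_FAST p → p=-8. Stack: []
LOAD_FAST p → push -8. Stack: [-8]
RETURN_VALUE → return -8.

-8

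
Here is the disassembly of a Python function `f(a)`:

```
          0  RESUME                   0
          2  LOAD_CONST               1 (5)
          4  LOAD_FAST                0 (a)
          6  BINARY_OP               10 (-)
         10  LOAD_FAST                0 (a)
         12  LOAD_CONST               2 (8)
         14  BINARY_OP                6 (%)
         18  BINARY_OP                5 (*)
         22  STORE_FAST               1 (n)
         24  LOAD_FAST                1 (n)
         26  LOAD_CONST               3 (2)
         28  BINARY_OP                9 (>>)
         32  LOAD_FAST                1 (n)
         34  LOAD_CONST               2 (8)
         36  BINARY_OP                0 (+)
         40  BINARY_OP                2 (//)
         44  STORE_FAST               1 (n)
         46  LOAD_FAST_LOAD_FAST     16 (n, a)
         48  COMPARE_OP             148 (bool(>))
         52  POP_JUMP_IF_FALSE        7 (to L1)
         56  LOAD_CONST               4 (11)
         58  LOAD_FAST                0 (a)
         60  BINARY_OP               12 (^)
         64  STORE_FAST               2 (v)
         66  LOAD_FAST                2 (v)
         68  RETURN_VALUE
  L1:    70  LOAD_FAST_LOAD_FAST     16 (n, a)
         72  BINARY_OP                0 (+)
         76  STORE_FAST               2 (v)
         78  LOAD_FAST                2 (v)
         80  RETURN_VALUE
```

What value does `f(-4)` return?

-9

LOAD_CONST → push 5. Stack: [5]
LOAD_FAST a → push -4. Stack: [5, -4]
BINARY_OP - → 5 - -4 = 9. Stack: [9]
LOAD_FAST a → push -4. Stack: [9, -4]
LOAD_CONST → push 8. Stack: [9, -4, 8]
BINARY_OP % → -4 % 8 = 4. Stack: [9, 4]
BINARY_OP * → 9 * 4 = 36. Stack: [36]
STORE_FAST n → n=36. Stack: []
LOAD_FAST n → push 36. Stack: [36]
LOAD_CONST → push 2. Stack: [36, 2]
BINARY_OP >> → 36 >> 2 = 9. Stack: [9]
LOAD_FAST n → push 36. Stack: [9, 36]
LOAD_CONST → push 8. Stack: [9, 36, 8]
BINARY_OP + → 36 + 8 = 44. Stack: [9, 44]
BINARY_OP // → 9 // 44 = 0. Stack: [0]
STORE_FAST n → n=0. Stack: []
LOAD_FAST_LOAD_FAST n,a → push 0,-4. Stack: [0, -4]
COMPARE_OP bool(>) → 0 vs -4 = True. Stack: [True]
POP_JUMP_IF_FALSE → pop True; no jump. Stack: []
LOAD_CONST → push 11. Stack: [11]
LOAD_FAST a → push -4. Stack: [11, -4]
BINARY_OP ^ → 11 ^ -4 = -9. Stack: [-9]
STORE_FAST v → v=-9. Stack: []
LOAD_FAST v → push -9. Stack: [-9]
RETURN_VALUE → return -9.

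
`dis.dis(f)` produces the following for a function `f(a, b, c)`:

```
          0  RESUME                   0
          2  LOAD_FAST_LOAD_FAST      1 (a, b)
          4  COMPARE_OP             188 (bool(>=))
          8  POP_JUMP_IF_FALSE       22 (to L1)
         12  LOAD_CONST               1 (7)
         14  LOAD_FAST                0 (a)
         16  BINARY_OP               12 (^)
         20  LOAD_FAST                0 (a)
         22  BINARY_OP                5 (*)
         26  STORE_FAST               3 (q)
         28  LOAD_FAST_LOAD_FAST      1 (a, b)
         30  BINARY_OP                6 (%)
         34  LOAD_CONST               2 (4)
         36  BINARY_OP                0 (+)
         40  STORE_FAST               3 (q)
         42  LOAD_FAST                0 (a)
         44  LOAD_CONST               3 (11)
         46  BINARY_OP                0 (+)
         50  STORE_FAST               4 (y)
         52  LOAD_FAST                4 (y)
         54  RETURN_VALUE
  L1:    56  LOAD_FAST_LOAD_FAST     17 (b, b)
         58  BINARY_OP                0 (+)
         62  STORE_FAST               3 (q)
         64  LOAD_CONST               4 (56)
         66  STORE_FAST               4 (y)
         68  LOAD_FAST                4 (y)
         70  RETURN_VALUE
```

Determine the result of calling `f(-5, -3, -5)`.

LOAD_FAST_LOAD_FAST a,b → push -5,-3. Stack: [-5, -3]
COMPARE_OP bool(>=) → -5 vs -3 = False. Stack: [False]
POP_JUMP_IF_FALSE → pop False; jump. Stack: []
LOAD_FAST_LOAD_FAST b,b → push -3,-3. Stack: [-3, -3]
BINARY_OP + → -3 + -3 = -6. Stack: [-6]
STORE_FAST q → q=-6. Stack: []
LOAD_CONST → push 56. Stack: [56]
STORE_FAST y → y=56. Stack: []
LOAD_FAST y → push 56. Stack: [56]
RETURN_VALUE → return 56.

56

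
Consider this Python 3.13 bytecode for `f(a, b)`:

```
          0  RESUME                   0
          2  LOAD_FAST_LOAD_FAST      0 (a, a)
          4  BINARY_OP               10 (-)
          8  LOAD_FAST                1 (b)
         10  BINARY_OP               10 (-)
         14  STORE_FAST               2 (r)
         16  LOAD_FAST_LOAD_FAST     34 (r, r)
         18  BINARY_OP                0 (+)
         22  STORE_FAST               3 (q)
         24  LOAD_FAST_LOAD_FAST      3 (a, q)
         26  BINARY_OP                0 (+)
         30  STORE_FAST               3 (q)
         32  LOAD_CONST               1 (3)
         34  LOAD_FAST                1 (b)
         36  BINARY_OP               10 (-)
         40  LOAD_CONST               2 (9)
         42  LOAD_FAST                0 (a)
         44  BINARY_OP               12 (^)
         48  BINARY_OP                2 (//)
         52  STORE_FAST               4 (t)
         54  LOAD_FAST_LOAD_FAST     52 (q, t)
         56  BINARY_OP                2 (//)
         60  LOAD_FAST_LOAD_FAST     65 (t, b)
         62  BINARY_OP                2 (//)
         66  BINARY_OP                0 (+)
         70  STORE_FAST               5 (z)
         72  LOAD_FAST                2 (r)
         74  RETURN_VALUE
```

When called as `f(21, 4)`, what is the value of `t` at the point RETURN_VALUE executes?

LOAD_FAST_LOAD_FAST a,a → push 21,21. Stack: [21, 21]
BINARY_OP - → 21 - 21 = 0. Stack: [0]
LOAD_FAST b → push 4. Stack: [0, 4]
BINARY_OP - → 0 - 4 = -4. Stack: [-4]
STORE_FAST r → r=-4. Stack: []
LOAD_FAST_LOAD_FAST r,r → push -4,-4. Stack: [-4, -4]
BINARY_OP + → -4 + -4 = -8. Stack: [-8]
STORE_FAST q → q=-8. Stack: []
LOAD_FAST_LOAD_FAST a,q → push 21,-8. Stack: [21, -8]
BINARY_OP + → 21 + -8 = 13. Stack: [13]
STORE_FAST q → q=13. Stack: []
LOAD_CONST → push 3. Stack: [3]
LOAD_FAST b → push 4. Stack: [3, 4]
BINARY_OP - → 3 - 4 = -1. Stack: [-1]
LOAD_CONST → push 9. Stack: [-1, 9]
LOAD_FAST a → push 21. Stack: [-1, 9, 21]
BINARY_OP ^ → 9 ^ 21 = 28. Stack: [-1, 28]
BINARY_OP // → -1 // 28 = -1. Stack: [-1]
STORE_FAST t → t=-1. Stack: []
LOAD_FAST_LOAD_FAST q,t → push 13,-1. Stack: [13, -1]
BINARY_OP // → 13 // -1 = -13. Stack: [-13]
LOAD_FAST_LOAD_FAST t,b → push -1,4. Stack: [-13, -1, 4]
BINARY_OP // → -1 // 4 = -1. Stack: [-13, -1]
BINARY_OP + → -13 + -1 = -14. Stack: [-14]
STORE_FAST z → z=-14. Stack: []
LOAD_FAST r → push -4. Stack: [-4]
RETURN_VALUE → return -4.

-1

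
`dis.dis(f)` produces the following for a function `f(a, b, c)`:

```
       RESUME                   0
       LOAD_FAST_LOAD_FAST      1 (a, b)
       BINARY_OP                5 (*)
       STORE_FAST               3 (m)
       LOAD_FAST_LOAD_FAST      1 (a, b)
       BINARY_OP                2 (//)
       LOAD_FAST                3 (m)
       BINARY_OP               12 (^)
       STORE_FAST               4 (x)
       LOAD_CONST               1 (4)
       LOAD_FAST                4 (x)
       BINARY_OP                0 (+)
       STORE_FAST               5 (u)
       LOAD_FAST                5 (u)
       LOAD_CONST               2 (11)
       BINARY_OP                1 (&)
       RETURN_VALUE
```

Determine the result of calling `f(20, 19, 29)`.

1

LOAD_FAST_LOAD_FAST a,b → push 20,19. Stack: [20, 19]
BINARY_OP * → 20 * 19 = 380. Stack: [380]
STORE_FAST m → m=380. Stack: []
LOAD_FAST_LOAD_FAST a,b → push 20,19. Stack: [20, 19]
BINARY_OP // → 20 // 19 = 1. Stack: [1]
LOAD_FAST m → push 380. Stack: [1, 380]
BINARY_OP ^ → 1 ^ 380 = 381. Stack: [381]
STORE_FAST x → x=381. Stack: []
LOAD_CONST → push 4. Stack: [4]
LOAD_FAST x → push 381. Stack: [4, 381]
BINARY_OP + → 4 + 381 = 385. Stack: [385]
STORE_FAST u → u=385. Stack: []
LOAD_FAST u → push 385. Stack: [385]
LOAD_CONST → push 11. Stack: [385, 11]
BINARY_OP & → 385 & 11 = 1. Stack: [1]
RETURN_VALUE → return 1.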